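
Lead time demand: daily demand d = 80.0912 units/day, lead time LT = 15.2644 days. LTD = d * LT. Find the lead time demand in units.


LTD = 80.0912 * 15.2644 = 1222.5441

1222.5441 units


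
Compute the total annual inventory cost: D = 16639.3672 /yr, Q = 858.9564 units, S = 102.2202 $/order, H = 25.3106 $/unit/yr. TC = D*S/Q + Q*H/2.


Ordering cost = D*S/Q = 1980.1697
Holding cost = Q*H/2 = 10870.3509
TC = 1980.1697 + 10870.3509 = 12850.5206

12850.5206 $/yr


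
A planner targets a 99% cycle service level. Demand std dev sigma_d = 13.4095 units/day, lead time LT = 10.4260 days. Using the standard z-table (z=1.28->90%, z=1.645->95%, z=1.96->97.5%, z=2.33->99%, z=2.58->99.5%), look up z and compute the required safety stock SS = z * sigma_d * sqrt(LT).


From the table, SL = 99% corresponds to z = 2.33
sqrt(LT) = sqrt(10.4260) = 3.2289
SS = 2.33 * 13.4095 * 3.2289 = 100.8852

100.8852 units


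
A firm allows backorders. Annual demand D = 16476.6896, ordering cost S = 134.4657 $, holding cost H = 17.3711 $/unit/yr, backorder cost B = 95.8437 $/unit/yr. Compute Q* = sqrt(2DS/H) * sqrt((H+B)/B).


sqrt(2DS/H) = 505.0590
sqrt((H+B)/B) = 1.0869
Q* = 505.0590 * 1.0869 = 548.9236

548.9236 units


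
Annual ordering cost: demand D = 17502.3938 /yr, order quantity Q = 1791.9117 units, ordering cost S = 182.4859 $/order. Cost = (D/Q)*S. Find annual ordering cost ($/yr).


Number of orders = D/Q = 9.7674
Cost = 9.7674 * 182.4859 = 1782.4205

1782.4205 $/yr


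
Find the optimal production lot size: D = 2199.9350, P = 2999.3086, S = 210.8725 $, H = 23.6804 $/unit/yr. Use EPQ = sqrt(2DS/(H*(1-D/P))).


1 - D/P = 1 - 0.7335 = 0.2665
H*(1-D/P) = 6.3113
2DS = 927811.5866
EPQ = sqrt(147008.3859) = 383.4167

383.4167 units


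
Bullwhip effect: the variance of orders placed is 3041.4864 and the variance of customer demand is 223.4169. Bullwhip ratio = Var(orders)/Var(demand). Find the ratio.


BW = 3041.4864 / 223.4169 = 13.6135

13.6135


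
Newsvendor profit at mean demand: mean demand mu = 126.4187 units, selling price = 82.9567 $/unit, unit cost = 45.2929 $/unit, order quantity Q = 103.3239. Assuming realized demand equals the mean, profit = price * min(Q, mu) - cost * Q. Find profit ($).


Sales at mu = min(103.3239, 126.4187) = 103.3239
Revenue = 82.9567 * 103.3239 = 8571.4098
Total cost = 45.2929 * 103.3239 = 4679.8391
Profit = 8571.4098 - 4679.8391 = 3891.5707

3891.5707 $


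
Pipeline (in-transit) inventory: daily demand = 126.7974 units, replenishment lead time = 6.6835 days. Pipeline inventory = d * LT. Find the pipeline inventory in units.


Pipeline = 126.7974 * 6.6835 = 847.4504

847.4504 units


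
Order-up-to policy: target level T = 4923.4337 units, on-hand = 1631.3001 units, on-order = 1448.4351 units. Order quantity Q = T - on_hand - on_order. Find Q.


Inventory position = OH + OO = 1631.3001 + 1448.4351 = 3079.7352
Q = 4923.4337 - 3079.7352 = 1843.6985

1843.6985 units


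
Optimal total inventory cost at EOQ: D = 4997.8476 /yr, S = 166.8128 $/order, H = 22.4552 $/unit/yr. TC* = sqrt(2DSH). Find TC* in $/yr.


2*D*S*H = 37442022.8821
TC* = sqrt(37442022.8821) = 6118.9887

6118.9887 $/yr


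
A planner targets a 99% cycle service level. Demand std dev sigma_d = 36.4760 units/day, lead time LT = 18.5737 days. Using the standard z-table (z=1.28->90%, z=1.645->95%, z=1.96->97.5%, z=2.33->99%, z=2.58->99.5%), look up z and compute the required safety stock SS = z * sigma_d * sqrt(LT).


From the table, SL = 99% corresponds to z = 2.33
sqrt(LT) = sqrt(18.5737) = 4.3097
SS = 2.33 * 36.4760 * 4.3097 = 366.2793

366.2793 units


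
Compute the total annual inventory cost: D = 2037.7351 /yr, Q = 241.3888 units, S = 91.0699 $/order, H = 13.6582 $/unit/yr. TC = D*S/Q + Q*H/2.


Ordering cost = D*S/Q = 768.7860
Holding cost = Q*H/2 = 1648.4683
TC = 768.7860 + 1648.4683 = 2417.2543

2417.2543 $/yr


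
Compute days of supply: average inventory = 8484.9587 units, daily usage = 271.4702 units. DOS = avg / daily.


DOS = 8484.9587 / 271.4702 = 31.2556

31.2556 days


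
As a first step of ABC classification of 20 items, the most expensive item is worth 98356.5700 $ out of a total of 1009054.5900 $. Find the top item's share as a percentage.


Top item = 98356.5700
Total = 1009054.5900
Percentage = 98356.5700 / 1009054.5900 * 100 = 9.7474

9.7474%


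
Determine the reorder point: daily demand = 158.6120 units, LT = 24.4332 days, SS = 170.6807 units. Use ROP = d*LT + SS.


d*LT = 158.6120 * 24.4332 = 3875.3987
ROP = 3875.3987 + 170.6807 = 4046.0794

4046.0794 units


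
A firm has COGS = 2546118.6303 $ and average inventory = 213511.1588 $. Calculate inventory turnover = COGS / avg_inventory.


Turnover = 2546118.6303 / 213511.1588 = 11.9250

11.9250


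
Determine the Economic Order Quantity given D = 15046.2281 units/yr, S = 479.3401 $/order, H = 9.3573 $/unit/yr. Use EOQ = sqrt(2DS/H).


2*D*S = 2 * 15046.2281 * 479.3401 = 14424520.9642
2*D*S/H = 1541525.9705
EOQ = sqrt(1541525.9705) = 1241.5820

1241.5820 units


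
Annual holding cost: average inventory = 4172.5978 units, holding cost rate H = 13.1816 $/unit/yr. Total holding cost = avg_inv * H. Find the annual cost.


Cost = 4172.5978 * 13.1816 = 55001.5152

55001.5152 $/yr


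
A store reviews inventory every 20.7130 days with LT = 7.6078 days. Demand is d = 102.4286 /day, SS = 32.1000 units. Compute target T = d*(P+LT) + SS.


P + LT = 28.3208
d*(P+LT) = 102.4286 * 28.3208 = 2900.8599
T = 2900.8599 + 32.1000 = 2932.9599

2932.9599 units


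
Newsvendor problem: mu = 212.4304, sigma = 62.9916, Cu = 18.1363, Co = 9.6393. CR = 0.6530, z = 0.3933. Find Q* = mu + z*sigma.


CR = Cu/(Cu+Co) = 18.1363/(18.1363+9.6393) = 0.6530
z = 0.3933
Q* = 212.4304 + 0.3933 * 62.9916 = 237.2050

237.2050 units


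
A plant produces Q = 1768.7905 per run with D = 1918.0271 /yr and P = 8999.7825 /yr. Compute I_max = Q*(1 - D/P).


D/P = 0.2131
1 - D/P = 0.7869
I_max = 1768.7905 * 0.7869 = 1391.8272

1391.8272 units


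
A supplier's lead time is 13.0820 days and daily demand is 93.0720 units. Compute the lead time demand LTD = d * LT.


LTD = 93.0720 * 13.0820 = 1217.5679

1217.5679 units


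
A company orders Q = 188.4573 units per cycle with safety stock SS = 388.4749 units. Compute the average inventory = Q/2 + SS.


Q/2 = 94.2287
Avg = 94.2287 + 388.4749 = 482.7036

482.7036 units


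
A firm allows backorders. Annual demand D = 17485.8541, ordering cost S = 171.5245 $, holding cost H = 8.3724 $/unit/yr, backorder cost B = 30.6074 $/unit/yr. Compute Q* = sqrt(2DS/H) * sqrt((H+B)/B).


sqrt(2DS/H) = 846.4407
sqrt((H+B)/B) = 1.1285
Q* = 846.4407 * 1.1285 = 955.2193

955.2193 units


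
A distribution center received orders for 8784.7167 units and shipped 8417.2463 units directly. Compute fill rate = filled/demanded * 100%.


FR = 8417.2463 / 8784.7167 * 100 = 95.8169

95.8169%


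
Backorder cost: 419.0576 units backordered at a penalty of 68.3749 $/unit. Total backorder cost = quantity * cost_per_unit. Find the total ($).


Total = 419.0576 * 68.3749 = 28653.0215

28653.0215 $


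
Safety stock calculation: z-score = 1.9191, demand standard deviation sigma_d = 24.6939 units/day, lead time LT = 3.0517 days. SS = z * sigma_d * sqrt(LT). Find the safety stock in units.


sqrt(LT) = sqrt(3.0517) = 1.7469
SS = 1.9191 * 24.6939 * 1.7469 = 82.7862

82.7862 units


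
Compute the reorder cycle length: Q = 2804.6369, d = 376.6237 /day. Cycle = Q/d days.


Cycle = 2804.6369 / 376.6237 = 7.4468

7.4468 days


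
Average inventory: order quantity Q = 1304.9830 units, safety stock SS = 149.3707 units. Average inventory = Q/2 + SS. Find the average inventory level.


Q/2 = 652.4915
Avg = 652.4915 + 149.3707 = 801.8622

801.8622 units


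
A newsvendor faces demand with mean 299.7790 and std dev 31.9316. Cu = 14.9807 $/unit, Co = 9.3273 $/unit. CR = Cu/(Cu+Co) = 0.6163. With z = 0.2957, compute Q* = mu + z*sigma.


CR = Cu/(Cu+Co) = 14.9807/(14.9807+9.3273) = 0.6163
z = 0.2957
Q* = 299.7790 + 0.2957 * 31.9316 = 309.2212

309.2212 units


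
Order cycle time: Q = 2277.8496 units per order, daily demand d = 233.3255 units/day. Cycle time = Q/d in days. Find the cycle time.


Cycle = 2277.8496 / 233.3255 = 9.7625

9.7625 days


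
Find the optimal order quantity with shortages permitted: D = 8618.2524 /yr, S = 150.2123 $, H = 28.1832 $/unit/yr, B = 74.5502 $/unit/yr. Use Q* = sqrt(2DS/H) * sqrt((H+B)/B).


sqrt(2DS/H) = 303.0974
sqrt((H+B)/B) = 1.1739
Q* = 303.0974 * 1.1739 = 355.8063

355.8063 units


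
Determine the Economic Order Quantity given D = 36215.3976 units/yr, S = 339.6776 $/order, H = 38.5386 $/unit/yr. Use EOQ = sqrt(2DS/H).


2*D*S = 2 * 36215.3976 * 339.6776 = 24603118.6796
2*D*S/H = 638401.9835
EOQ = sqrt(638401.9835) = 799.0006

799.0006 units


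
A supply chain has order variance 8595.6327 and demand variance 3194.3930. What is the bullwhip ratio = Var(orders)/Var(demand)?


BW = 8595.6327 / 3194.3930 = 2.6909

2.6909


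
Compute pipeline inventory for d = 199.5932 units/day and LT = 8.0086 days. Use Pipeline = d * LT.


Pipeline = 199.5932 * 8.0086 = 1598.4621

1598.4621 units


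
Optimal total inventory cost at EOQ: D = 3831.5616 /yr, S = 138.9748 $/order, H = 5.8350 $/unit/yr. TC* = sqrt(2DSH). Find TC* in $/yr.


2*D*S*H = 6214164.2172
TC* = sqrt(6214164.2172) = 2492.8225

2492.8225 $/yr


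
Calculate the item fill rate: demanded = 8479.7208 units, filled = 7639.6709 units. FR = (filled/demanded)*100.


FR = 7639.6709 / 8479.7208 * 100 = 90.0934

90.0934%


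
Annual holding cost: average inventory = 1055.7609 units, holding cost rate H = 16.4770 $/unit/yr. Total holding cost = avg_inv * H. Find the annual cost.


Cost = 1055.7609 * 16.4770 = 17395.7723

17395.7723 $/yr


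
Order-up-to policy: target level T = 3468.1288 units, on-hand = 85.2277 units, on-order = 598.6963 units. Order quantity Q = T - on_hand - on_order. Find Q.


Inventory position = OH + OO = 85.2277 + 598.6963 = 683.9240
Q = 3468.1288 - 683.9240 = 2784.2048

2784.2048 units


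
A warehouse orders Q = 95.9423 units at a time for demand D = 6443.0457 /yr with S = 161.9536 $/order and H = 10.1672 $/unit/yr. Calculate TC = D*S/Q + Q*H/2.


Ordering cost = D*S/Q = 10876.0624
Holding cost = Q*H/2 = 487.7323
TC = 10876.0624 + 487.7323 = 11363.7947

11363.7947 $/yr


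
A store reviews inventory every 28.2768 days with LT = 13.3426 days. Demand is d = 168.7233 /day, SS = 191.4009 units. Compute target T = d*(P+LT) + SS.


P + LT = 41.6194
d*(P+LT) = 168.7233 * 41.6194 = 7022.1625
T = 7022.1625 + 191.4009 = 7213.5634

7213.5634 units


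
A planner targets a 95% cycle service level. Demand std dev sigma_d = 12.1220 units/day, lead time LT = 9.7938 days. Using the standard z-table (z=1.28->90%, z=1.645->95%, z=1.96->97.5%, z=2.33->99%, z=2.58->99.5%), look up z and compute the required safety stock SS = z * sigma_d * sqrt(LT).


From the table, SL = 95% corresponds to z = 1.645
sqrt(LT) = sqrt(9.7938) = 3.1295
SS = 1.645 * 12.1220 * 3.1295 = 62.4045

62.4045 units


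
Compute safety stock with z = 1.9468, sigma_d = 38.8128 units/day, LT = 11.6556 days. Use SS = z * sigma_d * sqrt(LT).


sqrt(LT) = sqrt(11.6556) = 3.4140
SS = 1.9468 * 38.8128 * 3.4140 = 257.9667

257.9667 units


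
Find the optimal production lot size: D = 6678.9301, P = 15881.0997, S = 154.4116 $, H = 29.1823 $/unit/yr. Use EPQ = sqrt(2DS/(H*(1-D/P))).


1 - D/P = 1 - 0.4206 = 0.5794
H*(1-D/P) = 16.9094
2DS = 2062608.5661
EPQ = sqrt(121979.7217) = 349.2560

349.2560 units


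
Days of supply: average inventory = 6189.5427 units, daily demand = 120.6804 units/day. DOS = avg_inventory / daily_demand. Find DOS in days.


DOS = 6189.5427 / 120.6804 = 51.2887

51.2887 days


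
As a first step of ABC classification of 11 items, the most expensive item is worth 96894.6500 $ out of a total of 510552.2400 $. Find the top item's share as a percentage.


Top item = 96894.6500
Total = 510552.2400
Percentage = 96894.6500 / 510552.2400 * 100 = 18.9784

18.9784%


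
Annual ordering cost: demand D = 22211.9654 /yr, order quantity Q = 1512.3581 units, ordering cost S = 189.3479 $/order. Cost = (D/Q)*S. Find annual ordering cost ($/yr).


Number of orders = D/Q = 14.6870
Cost = 14.6870 * 189.3479 = 2780.9478

2780.9478 $/yr


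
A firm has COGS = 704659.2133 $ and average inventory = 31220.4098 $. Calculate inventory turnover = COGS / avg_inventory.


Turnover = 704659.2133 / 31220.4098 = 22.5705

22.5705


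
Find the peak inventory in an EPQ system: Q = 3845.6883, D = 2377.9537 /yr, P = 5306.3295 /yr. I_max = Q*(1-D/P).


D/P = 0.4481
1 - D/P = 0.5519
I_max = 3845.6883 * 0.5519 = 2122.2995

2122.2995 units


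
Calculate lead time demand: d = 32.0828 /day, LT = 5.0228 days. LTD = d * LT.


LTD = 32.0828 * 5.0228 = 161.1455

161.1455 units


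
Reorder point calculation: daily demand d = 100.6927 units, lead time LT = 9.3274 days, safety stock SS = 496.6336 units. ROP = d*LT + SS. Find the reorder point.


d*LT = 100.6927 * 9.3274 = 939.2011
ROP = 939.2011 + 496.6336 = 1435.8347

1435.8347 units


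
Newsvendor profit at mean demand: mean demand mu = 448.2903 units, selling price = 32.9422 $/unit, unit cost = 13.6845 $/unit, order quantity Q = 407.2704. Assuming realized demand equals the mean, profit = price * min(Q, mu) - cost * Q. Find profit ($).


Sales at mu = min(407.2704, 448.2903) = 407.2704
Revenue = 32.9422 * 407.2704 = 13416.3830
Total cost = 13.6845 * 407.2704 = 5573.2918
Profit = 13416.3830 - 5573.2918 = 7843.0912

7843.0912 $


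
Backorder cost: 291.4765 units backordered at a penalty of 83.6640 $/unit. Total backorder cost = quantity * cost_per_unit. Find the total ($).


Total = 291.4765 * 83.6640 = 24386.0899

24386.0899 $


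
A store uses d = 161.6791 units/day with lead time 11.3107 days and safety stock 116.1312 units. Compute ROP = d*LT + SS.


d*LT = 161.6791 * 11.3107 = 1828.7038
ROP = 1828.7038 + 116.1312 = 1944.8350

1944.8350 units


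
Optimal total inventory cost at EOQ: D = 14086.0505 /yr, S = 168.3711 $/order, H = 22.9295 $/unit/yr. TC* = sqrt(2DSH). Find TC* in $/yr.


2*D*S*H = 108763048.1794
TC* = sqrt(108763048.1794) = 10428.9524

10428.9524 $/yr


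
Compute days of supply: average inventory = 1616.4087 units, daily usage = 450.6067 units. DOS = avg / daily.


DOS = 1616.4087 / 450.6067 = 3.5872

3.5872 days


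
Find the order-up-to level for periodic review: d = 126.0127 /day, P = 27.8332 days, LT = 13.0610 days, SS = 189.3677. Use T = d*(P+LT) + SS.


P + LT = 40.8942
d*(P+LT) = 126.0127 * 40.8942 = 5153.1886
T = 5153.1886 + 189.3677 = 5342.5563

5342.5563 units


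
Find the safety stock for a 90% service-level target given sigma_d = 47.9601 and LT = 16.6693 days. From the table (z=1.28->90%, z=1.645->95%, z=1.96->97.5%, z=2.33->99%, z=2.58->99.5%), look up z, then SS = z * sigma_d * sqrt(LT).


From the table, SL = 90% corresponds to z = 1.28
sqrt(LT) = sqrt(16.6693) = 4.0828
SS = 1.28 * 47.9601 * 4.0828 = 250.6390

250.6390 units


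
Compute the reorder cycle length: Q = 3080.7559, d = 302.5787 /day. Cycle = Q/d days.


Cycle = 3080.7559 / 302.5787 = 10.1817

10.1817 days


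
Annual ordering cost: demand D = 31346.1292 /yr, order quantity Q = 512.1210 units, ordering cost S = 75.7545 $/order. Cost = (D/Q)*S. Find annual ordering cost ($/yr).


Number of orders = D/Q = 61.2084
Cost = 61.2084 * 75.7545 = 4636.8150

4636.8150 $/yr


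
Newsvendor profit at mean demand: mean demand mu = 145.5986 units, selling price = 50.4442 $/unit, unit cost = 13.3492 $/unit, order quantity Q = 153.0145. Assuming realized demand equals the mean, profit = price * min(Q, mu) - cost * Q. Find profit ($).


Sales at mu = min(153.0145, 145.5986) = 145.5986
Revenue = 50.4442 * 145.5986 = 7344.6049
Total cost = 13.3492 * 153.0145 = 2042.6212
Profit = 7344.6049 - 2042.6212 = 5301.9837

5301.9837 $


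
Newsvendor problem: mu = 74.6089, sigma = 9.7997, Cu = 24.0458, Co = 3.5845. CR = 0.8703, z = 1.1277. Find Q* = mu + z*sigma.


CR = Cu/(Cu+Co) = 24.0458/(24.0458+3.5845) = 0.8703
z = 1.1277
Q* = 74.6089 + 1.1277 * 9.7997 = 85.6600

85.6600 units


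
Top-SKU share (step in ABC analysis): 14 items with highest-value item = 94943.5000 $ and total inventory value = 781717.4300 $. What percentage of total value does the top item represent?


Top item = 94943.5000
Total = 781717.4300
Percentage = 94943.5000 / 781717.4300 * 100 = 12.1455

12.1455%


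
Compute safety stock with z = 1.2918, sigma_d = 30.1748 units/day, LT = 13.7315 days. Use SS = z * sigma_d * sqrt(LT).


sqrt(LT) = sqrt(13.7315) = 3.7056
SS = 1.2918 * 30.1748 * 3.7056 = 144.4437

144.4437 units


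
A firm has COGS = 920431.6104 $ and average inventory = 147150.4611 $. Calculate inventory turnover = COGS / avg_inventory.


Turnover = 920431.6104 / 147150.4611 = 6.2550

6.2550


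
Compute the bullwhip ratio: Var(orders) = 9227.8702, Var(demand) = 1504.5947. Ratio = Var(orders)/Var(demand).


BW = 9227.8702 / 1504.5947 = 6.1331

6.1331


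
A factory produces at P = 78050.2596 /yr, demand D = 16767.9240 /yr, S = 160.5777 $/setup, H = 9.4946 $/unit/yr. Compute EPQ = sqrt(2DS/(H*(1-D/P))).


1 - D/P = 1 - 0.2148 = 0.7852
H*(1-D/P) = 7.4548
2DS = 5385109.3394
EPQ = sqrt(722365.3332) = 849.9208

849.9208 units


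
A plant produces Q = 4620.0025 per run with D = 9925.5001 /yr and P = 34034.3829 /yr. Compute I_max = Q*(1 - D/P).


D/P = 0.2916
1 - D/P = 0.7084
I_max = 4620.0025 * 0.7084 = 3272.6640

3272.6640 units


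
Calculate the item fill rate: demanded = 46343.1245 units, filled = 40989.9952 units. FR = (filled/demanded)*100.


FR = 40989.9952 / 46343.1245 * 100 = 88.4489

88.4489%


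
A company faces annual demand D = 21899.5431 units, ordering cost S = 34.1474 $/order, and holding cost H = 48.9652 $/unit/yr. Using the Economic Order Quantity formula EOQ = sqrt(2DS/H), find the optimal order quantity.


2*D*S = 2 * 21899.5431 * 34.1474 = 1495624.9161
2*D*S/H = 30544.6504
EOQ = sqrt(30544.6504) = 174.7703

174.7703 units


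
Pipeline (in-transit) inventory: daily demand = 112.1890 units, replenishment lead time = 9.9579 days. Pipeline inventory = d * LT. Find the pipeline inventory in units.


Pipeline = 112.1890 * 9.9579 = 1117.1668

1117.1668 units


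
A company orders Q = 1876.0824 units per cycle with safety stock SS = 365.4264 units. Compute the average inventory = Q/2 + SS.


Q/2 = 938.0412
Avg = 938.0412 + 365.4264 = 1303.4676

1303.4676 units


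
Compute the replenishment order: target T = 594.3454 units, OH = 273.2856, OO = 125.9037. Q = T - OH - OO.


Inventory position = OH + OO = 273.2856 + 125.9037 = 399.1893
Q = 594.3454 - 399.1893 = 195.1561

195.1561 units


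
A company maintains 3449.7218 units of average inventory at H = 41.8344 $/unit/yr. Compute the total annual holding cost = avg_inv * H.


Cost = 3449.7218 * 41.8344 = 144317.0417

144317.0417 $/yr


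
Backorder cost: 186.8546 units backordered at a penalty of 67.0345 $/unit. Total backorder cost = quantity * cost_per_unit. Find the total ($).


Total = 186.8546 * 67.0345 = 12525.7047

12525.7047 $


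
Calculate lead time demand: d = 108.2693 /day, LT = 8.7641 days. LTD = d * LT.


LTD = 108.2693 * 8.7641 = 948.8830

948.8830 units


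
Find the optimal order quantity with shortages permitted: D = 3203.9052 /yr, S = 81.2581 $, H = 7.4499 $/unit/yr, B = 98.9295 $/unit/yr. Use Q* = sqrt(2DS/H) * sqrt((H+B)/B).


sqrt(2DS/H) = 264.3705
sqrt((H+B)/B) = 1.0370
Q* = 264.3705 * 1.0370 = 274.1440

274.1440 units


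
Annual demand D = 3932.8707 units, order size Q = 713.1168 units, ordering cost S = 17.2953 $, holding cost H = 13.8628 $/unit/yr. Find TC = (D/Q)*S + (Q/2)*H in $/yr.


Ordering cost = D*S/Q = 95.3843
Holding cost = Q*H/2 = 4942.8978
TC = 95.3843 + 4942.8978 = 5038.2821

5038.2821 $/yr


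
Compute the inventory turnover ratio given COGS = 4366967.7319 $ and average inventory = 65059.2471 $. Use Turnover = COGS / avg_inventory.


Turnover = 4366967.7319 / 65059.2471 = 67.1229

67.1229


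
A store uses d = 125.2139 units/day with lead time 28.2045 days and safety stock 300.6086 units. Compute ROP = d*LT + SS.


d*LT = 125.2139 * 28.2045 = 3531.5954
ROP = 3531.5954 + 300.6086 = 3832.2040

3832.2040 units


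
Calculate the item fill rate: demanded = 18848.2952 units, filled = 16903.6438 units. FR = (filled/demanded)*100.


FR = 16903.6438 / 18848.2952 * 100 = 89.6826

89.6826%


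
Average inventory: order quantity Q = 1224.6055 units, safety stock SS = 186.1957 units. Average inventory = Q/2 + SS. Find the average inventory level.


Q/2 = 612.3027
Avg = 612.3027 + 186.1957 = 798.4984

798.4984 units


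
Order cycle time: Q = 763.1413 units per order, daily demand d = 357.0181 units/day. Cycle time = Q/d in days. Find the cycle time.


Cycle = 763.1413 / 357.0181 = 2.1375

2.1375 days


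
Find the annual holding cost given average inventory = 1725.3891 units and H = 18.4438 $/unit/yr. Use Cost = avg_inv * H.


Cost = 1725.3891 * 18.4438 = 31822.7315

31822.7315 $/yr


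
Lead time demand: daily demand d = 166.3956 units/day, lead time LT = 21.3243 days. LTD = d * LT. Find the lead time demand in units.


LTD = 166.3956 * 21.3243 = 3548.2697

3548.2697 units


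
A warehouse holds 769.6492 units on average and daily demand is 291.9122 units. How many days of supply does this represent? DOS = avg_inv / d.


DOS = 769.6492 / 291.9122 = 2.6366

2.6366 days


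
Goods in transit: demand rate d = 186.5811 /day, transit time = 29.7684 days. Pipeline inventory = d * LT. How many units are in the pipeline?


Pipeline = 186.5811 * 29.7684 = 5554.2208

5554.2208 units


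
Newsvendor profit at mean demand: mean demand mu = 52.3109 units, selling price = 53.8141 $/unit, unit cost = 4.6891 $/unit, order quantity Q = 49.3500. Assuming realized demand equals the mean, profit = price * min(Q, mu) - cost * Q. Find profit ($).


Sales at mu = min(49.3500, 52.3109) = 49.3500
Revenue = 53.8141 * 49.3500 = 2655.7258
Total cost = 4.6891 * 49.3500 = 231.4071
Profit = 2655.7258 - 231.4071 = 2424.3188

2424.3188 $


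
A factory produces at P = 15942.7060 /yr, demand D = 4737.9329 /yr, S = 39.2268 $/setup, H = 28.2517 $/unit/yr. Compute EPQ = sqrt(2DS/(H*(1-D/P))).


1 - D/P = 1 - 0.2972 = 0.7028
H*(1-D/P) = 19.8557
2DS = 371707.8926
EPQ = sqrt(18720.4450) = 136.8227

136.8227 units


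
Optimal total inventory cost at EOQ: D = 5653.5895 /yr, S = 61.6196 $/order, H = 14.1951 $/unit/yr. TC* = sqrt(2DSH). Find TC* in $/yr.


2*D*S*H = 9890348.5841
TC* = sqrt(9890348.5841) = 3144.8925

3144.8925 $/yr


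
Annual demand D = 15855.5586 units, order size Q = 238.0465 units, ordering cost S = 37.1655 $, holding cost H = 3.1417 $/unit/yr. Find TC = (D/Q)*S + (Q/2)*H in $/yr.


Ordering cost = D*S/Q = 2475.4817
Holding cost = Q*H/2 = 373.9353
TC = 2475.4817 + 373.9353 = 2849.4171

2849.4171 $/yr


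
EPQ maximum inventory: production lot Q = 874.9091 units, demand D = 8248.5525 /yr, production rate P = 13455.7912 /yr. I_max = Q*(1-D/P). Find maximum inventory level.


D/P = 0.6130
1 - D/P = 0.3870
I_max = 874.9091 * 0.3870 = 338.5799

338.5799 units


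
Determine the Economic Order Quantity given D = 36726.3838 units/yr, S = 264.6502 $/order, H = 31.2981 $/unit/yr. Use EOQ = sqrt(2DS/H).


2*D*S = 2 * 36726.3838 * 264.6502 = 19439289.6359
2*D*S/H = 621101.2693
EOQ = sqrt(621101.2693) = 788.0998

788.0998 units


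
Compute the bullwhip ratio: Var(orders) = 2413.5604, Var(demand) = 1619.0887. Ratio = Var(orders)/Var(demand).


BW = 2413.5604 / 1619.0887 = 1.4907

1.4907


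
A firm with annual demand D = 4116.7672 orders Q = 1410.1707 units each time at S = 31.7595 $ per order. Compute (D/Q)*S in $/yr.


Number of orders = D/Q = 2.9193
Cost = 2.9193 * 31.7595 = 92.7168

92.7168 $/yr


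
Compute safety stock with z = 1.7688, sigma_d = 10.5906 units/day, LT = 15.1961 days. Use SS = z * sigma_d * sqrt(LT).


sqrt(LT) = sqrt(15.1961) = 3.8982
SS = 1.7688 * 10.5906 * 3.8982 = 73.0240

73.0240 units


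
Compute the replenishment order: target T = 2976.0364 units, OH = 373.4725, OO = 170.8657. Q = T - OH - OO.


Inventory position = OH + OO = 373.4725 + 170.8657 = 544.3382
Q = 2976.0364 - 544.3382 = 2431.6982

2431.6982 units


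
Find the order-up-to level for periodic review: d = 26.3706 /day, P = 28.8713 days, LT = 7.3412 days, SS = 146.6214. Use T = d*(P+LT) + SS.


P + LT = 36.2125
d*(P+LT) = 26.3706 * 36.2125 = 954.9454
T = 954.9454 + 146.6214 = 1101.5668

1101.5668 units


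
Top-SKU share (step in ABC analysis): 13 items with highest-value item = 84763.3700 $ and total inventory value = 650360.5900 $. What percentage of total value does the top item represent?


Top item = 84763.3700
Total = 650360.5900
Percentage = 84763.3700 / 650360.5900 * 100 = 13.0333

13.0333%


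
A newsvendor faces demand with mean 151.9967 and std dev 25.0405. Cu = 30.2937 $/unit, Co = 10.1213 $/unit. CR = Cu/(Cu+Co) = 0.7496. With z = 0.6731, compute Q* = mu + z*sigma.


CR = Cu/(Cu+Co) = 30.2937/(30.2937+10.1213) = 0.7496
z = 0.6731
Q* = 151.9967 + 0.6731 * 25.0405 = 168.8515

168.8515 units


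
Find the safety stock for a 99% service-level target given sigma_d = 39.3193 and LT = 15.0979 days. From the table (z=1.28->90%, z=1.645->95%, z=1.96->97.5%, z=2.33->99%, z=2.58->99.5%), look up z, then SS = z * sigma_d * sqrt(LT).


From the table, SL = 99% corresponds to z = 2.33
sqrt(LT) = sqrt(15.0979) = 3.8856
SS = 2.33 * 39.3193 * 3.8856 = 355.9754

355.9754 units


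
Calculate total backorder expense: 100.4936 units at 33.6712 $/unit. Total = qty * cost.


Total = 100.4936 * 33.6712 = 3383.7401

3383.7401 $


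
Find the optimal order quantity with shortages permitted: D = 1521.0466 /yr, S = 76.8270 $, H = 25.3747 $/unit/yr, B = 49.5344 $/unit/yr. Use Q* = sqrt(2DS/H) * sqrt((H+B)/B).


sqrt(2DS/H) = 95.9716
sqrt((H+B)/B) = 1.2297
Q* = 95.9716 * 1.2297 = 118.0203

118.0203 units


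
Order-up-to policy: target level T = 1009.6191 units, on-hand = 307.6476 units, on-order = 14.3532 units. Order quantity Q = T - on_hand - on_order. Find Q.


Inventory position = OH + OO = 307.6476 + 14.3532 = 322.0008
Q = 1009.6191 - 322.0008 = 687.6183

687.6183 units


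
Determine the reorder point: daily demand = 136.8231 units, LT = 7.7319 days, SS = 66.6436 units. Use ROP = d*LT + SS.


d*LT = 136.8231 * 7.7319 = 1057.9025
ROP = 1057.9025 + 66.6436 = 1124.5461

1124.5461 units


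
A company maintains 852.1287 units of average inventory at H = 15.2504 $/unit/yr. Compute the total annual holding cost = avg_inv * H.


Cost = 852.1287 * 15.2504 = 12995.3035

12995.3035 $/yr


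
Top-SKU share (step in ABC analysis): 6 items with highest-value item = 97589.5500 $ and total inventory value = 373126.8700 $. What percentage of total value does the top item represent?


Top item = 97589.5500
Total = 373126.8700
Percentage = 97589.5500 / 373126.8700 * 100 = 26.1545

26.1545%


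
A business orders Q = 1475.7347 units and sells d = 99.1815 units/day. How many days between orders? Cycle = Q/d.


Cycle = 1475.7347 / 99.1815 = 14.8791

14.8791 days


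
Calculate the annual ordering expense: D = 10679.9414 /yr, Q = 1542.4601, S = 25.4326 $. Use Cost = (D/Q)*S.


Number of orders = D/Q = 6.9240
Cost = 6.9240 * 25.4326 = 176.0945

176.0945 $/yr


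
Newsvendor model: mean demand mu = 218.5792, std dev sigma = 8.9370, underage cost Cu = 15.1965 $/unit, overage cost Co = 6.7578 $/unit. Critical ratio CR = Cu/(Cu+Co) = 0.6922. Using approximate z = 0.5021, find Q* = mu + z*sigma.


CR = Cu/(Cu+Co) = 15.1965/(15.1965+6.7578) = 0.6922
z = 0.5021
Q* = 218.5792 + 0.5021 * 8.9370 = 223.0665

223.0665 units


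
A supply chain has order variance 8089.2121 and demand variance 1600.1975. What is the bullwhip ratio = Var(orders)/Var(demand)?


BW = 8089.2121 / 1600.1975 = 5.0551

5.0551


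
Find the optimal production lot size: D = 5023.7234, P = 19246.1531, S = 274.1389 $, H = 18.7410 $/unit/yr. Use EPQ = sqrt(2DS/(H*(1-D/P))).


1 - D/P = 1 - 0.2610 = 0.7390
H*(1-D/P) = 13.8491
2DS = 2754396.0136
EPQ = sqrt(198885.7928) = 445.9661

445.9661 units


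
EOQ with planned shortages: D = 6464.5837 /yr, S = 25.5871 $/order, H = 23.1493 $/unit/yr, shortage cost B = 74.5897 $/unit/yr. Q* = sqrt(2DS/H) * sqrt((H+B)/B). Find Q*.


sqrt(2DS/H) = 119.5438
sqrt((H+B)/B) = 1.1447
Q* = 119.5438 * 1.1447 = 136.8426

136.8426 units


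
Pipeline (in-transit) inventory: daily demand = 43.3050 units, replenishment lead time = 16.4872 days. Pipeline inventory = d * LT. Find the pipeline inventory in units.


Pipeline = 43.3050 * 16.4872 = 713.9782

713.9782 units


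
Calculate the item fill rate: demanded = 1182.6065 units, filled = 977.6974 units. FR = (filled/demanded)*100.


FR = 977.6974 / 1182.6065 * 100 = 82.6731

82.6731%


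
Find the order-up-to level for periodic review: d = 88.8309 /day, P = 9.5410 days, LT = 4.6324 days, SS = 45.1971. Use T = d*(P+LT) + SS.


P + LT = 14.1734
d*(P+LT) = 88.8309 * 14.1734 = 1259.0359
T = 1259.0359 + 45.1971 = 1304.2330

1304.2330 units


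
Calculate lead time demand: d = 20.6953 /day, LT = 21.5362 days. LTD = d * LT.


LTD = 20.6953 * 21.5362 = 445.6981

445.6981 units


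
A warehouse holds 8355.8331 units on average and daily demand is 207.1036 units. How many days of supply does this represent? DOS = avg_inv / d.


DOS = 8355.8331 / 207.1036 = 40.3462

40.3462 days


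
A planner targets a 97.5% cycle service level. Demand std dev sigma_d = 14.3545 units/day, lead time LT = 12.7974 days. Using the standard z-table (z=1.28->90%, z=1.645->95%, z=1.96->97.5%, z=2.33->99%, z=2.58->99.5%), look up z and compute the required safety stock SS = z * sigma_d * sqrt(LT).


From the table, SL = 97.5% corresponds to z = 1.96
sqrt(LT) = sqrt(12.7974) = 3.5773
SS = 1.96 * 14.3545 * 3.5773 = 100.6480

100.6480 units


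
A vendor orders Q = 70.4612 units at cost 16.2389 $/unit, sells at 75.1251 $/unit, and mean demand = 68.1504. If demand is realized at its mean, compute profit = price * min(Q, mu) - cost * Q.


Sales at mu = min(70.4612, 68.1504) = 68.1504
Revenue = 75.1251 * 68.1504 = 5119.8056
Total cost = 16.2389 * 70.4612 = 1144.2124
Profit = 5119.8056 - 1144.2124 = 3975.5932

3975.5932 $


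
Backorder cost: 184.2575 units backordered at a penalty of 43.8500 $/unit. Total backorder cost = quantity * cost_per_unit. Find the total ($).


Total = 184.2575 * 43.8500 = 8079.6914

8079.6914 $


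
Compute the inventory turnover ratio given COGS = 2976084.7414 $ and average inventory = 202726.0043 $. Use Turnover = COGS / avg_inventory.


Turnover = 2976084.7414 / 202726.0043 = 14.6803

14.6803


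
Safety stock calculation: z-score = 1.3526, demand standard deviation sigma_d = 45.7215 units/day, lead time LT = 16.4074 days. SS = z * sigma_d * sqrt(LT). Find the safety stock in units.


sqrt(LT) = sqrt(16.4074) = 4.0506
SS = 1.3526 * 45.7215 * 4.0506 = 250.5012

250.5012 units


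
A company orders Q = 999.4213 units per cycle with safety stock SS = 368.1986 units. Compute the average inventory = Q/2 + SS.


Q/2 = 499.7106
Avg = 499.7106 + 368.1986 = 867.9092

867.9092 units


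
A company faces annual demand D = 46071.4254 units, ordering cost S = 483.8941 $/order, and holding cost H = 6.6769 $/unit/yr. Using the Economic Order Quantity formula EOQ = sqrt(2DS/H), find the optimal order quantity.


2*D*S = 2 * 46071.4254 * 483.8941 = 44587381.8593
2*D*S/H = 6677856.7688
EOQ = sqrt(6677856.7688) = 2584.1549

2584.1549 units


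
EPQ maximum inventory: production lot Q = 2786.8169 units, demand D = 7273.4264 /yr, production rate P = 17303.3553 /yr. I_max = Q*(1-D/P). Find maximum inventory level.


D/P = 0.4203
1 - D/P = 0.5797
I_max = 2786.8169 * 0.5797 = 1615.3847

1615.3847 units


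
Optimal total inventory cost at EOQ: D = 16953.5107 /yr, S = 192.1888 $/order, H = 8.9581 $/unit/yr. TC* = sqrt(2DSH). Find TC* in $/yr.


2*D*S*H = 58375904.3553
TC* = sqrt(58375904.3553) = 7640.4126

7640.4126 $/yr


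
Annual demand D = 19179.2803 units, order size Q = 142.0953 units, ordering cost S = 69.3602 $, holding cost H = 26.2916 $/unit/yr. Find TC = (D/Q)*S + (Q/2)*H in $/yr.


Ordering cost = D*S/Q = 9361.8770
Holding cost = Q*H/2 = 1867.9564
TC = 9361.8770 + 1867.9564 = 11229.8334

11229.8334 $/yr


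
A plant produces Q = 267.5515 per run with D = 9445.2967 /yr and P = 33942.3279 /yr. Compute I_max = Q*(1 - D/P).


D/P = 0.2783
1 - D/P = 0.7217
I_max = 267.5515 * 0.7217 = 193.0986

193.0986 units


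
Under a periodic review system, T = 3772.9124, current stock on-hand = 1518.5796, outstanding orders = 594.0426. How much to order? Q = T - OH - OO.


Inventory position = OH + OO = 1518.5796 + 594.0426 = 2112.6222
Q = 3772.9124 - 2112.6222 = 1660.2902

1660.2902 units


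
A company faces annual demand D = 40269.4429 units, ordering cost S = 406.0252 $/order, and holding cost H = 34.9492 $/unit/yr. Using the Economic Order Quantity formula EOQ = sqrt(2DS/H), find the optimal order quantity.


2*D*S = 2 * 40269.4429 * 406.0252 = 32700817.2147
2*D*S/H = 935667.1173
EOQ = sqrt(935667.1173) = 967.2989

967.2989 units


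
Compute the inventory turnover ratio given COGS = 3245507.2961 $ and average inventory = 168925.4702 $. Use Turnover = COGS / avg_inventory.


Turnover = 3245507.2961 / 168925.4702 = 19.2127

19.2127


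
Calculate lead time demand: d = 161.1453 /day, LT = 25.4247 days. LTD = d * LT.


LTD = 161.1453 * 25.4247 = 4097.0709

4097.0709 units


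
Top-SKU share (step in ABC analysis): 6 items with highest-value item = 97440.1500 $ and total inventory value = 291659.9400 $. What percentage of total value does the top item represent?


Top item = 97440.1500
Total = 291659.9400
Percentage = 97440.1500 / 291659.9400 * 100 = 33.4088

33.4088%


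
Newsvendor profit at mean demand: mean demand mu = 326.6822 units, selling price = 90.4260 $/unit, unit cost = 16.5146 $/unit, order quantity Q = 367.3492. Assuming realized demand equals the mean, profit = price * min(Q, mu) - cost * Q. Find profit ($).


Sales at mu = min(367.3492, 326.6822) = 326.6822
Revenue = 90.4260 * 326.6822 = 29540.5646
Total cost = 16.5146 * 367.3492 = 6066.6251
Profit = 29540.5646 - 6066.6251 = 23473.9395

23473.9395 $


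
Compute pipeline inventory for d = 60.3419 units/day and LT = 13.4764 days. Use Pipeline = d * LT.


Pipeline = 60.3419 * 13.4764 = 813.1916

813.1916 units


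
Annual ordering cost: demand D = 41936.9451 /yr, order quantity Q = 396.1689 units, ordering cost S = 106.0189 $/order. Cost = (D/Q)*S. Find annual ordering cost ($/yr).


Number of orders = D/Q = 105.8562
Cost = 105.8562 * 106.0189 = 11222.7608

11222.7608 $/yr


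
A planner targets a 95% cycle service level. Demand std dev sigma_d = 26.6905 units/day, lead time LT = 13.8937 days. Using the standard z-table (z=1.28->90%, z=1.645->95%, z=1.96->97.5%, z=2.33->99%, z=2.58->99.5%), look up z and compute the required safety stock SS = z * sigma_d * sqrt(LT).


From the table, SL = 95% corresponds to z = 1.645
sqrt(LT) = sqrt(13.8937) = 3.7274
SS = 1.645 * 26.6905 * 3.7274 = 163.6559

163.6559 units


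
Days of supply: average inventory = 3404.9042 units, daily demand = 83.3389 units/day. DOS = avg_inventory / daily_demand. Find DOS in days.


DOS = 3404.9042 / 83.3389 = 40.8561

40.8561 days


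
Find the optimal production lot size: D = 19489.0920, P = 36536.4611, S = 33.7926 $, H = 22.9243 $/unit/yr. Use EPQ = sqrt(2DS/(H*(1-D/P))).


1 - D/P = 1 - 0.5334 = 0.4666
H*(1-D/P) = 10.6961
2DS = 1317174.1806
EPQ = sqrt(123144.8463) = 350.9200

350.9200 units


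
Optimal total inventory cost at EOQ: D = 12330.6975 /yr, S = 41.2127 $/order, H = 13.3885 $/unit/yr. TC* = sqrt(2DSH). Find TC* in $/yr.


2*D*S*H = 13607571.6571
TC* = sqrt(13607571.6571) = 3688.8442

3688.8442 $/yr


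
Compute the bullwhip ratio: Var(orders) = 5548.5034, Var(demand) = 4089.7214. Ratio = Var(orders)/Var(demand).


BW = 5548.5034 / 4089.7214 = 1.3567

1.3567


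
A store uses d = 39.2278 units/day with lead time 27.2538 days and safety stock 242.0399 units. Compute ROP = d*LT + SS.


d*LT = 39.2278 * 27.2538 = 1069.1066
ROP = 1069.1066 + 242.0399 = 1311.1465

1311.1465 units


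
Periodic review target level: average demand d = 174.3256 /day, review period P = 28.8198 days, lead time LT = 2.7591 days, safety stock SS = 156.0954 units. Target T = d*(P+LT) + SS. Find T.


P + LT = 31.5789
d*(P+LT) = 174.3256 * 31.5789 = 5505.0107
T = 5505.0107 + 156.0954 = 5661.1061

5661.1061 units


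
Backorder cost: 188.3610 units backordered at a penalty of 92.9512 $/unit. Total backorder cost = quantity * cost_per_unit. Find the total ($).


Total = 188.3610 * 92.9512 = 17508.3810

17508.3810 $


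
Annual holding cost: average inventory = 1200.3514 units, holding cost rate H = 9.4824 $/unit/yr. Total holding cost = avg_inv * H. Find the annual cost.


Cost = 1200.3514 * 9.4824 = 11382.2121

11382.2121 $/yr


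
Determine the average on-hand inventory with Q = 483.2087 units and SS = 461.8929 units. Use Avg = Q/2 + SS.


Q/2 = 241.6044
Avg = 241.6044 + 461.8929 = 703.4973

703.4973 units


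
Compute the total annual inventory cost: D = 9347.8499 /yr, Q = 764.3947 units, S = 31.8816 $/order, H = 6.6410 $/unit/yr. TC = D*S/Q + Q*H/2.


Ordering cost = D*S/Q = 389.8829
Holding cost = Q*H/2 = 2538.1726
TC = 389.8829 + 2538.1726 = 2928.0555

2928.0555 $/yr


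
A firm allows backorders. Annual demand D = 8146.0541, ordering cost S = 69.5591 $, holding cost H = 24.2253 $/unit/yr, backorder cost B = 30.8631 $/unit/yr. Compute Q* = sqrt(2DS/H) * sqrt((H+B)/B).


sqrt(2DS/H) = 216.2873
sqrt((H+B)/B) = 1.3360
Q* = 216.2873 * 1.3360 = 288.9624

288.9624 units


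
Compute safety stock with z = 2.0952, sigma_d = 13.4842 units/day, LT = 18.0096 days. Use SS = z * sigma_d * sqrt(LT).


sqrt(LT) = sqrt(18.0096) = 4.2438
SS = 2.0952 * 13.4842 * 4.2438 = 119.8955

119.8955 units


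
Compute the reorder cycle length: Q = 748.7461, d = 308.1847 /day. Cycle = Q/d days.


Cycle = 748.7461 / 308.1847 = 2.4295

2.4295 days


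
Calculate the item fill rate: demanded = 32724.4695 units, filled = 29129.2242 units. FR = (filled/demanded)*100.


FR = 29129.2242 / 32724.4695 * 100 = 89.0136

89.0136%


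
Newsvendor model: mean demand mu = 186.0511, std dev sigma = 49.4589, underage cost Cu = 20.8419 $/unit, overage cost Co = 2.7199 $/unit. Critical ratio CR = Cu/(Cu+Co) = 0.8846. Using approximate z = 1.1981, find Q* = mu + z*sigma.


CR = Cu/(Cu+Co) = 20.8419/(20.8419+2.7199) = 0.8846
z = 1.1981
Q* = 186.0511 + 1.1981 * 49.4589 = 245.3078

245.3078 units


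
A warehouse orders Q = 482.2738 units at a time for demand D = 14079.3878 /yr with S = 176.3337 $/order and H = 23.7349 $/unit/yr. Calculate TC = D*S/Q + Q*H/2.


Ordering cost = D*S/Q = 5147.8445
Holding cost = Q*H/2 = 5723.3602
TC = 5147.8445 + 5723.3602 = 10871.2047

10871.2047 $/yr


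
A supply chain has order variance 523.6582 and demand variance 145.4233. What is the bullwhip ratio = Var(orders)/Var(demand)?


BW = 523.6582 / 145.4233 = 3.6009

3.6009


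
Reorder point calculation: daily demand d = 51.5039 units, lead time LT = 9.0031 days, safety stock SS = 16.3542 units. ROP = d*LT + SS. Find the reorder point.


d*LT = 51.5039 * 9.0031 = 463.6948
ROP = 463.6948 + 16.3542 = 480.0490

480.0490 units
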